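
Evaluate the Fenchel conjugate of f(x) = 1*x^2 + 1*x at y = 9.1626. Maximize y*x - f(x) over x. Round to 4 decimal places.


f*(y) = sup_x {y*x - a*x^2 - b*x} = sup_x {(y-b)*x - a*x^2}
FOC: (y - b) - 2a*x = 0 => x* = (y - b)/(2a)
x* = (9.1626 - 1)/(2*1) = 4.0813
f*(9.1626) = (y-b)^2/(4a) = (9.1626 - 1)^2/(4*1)
= 66.628/4 = 16.657


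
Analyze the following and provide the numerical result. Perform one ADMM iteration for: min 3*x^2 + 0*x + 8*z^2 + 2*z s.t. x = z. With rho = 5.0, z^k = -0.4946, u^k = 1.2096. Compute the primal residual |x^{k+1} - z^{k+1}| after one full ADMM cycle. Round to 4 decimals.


ADMM iteration with rho = 5.0, z^k = -0.4946, u^k = 1.2096
Step 1: x-update.
Minimize 3*x^2 + 0*x + (5.0/2)*(x + 0.4946 + 1.2096)^2
FOC: (2*3 + 5.0)*x = 0 + 5.0*(-0.4946 - 1.2096)
x^{k+1} = -0.7746
Step 2: z-update.
Minimize 8*z^2 + 2*z + (5.0/2)*(-0.7746 - z + 1.2096)^2
FOC: (2*8 + 5.0)*z = -2 + 5.0*(-0.7746 + 1.2096)
z^{k+1} = 0.0083
Step 3: u-update.
u^{k+1} = 1.2096 - 0.7746 - 0.0083 = 0.4266
Step 4: Primal residual = |-0.7746 - 0.0083| = 0.783


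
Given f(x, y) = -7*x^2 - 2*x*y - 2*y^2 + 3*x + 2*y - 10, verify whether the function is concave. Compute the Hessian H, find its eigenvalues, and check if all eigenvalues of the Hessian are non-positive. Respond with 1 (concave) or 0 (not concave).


The Hessian of f(x,y) = -7*x^2 - 2*x*y - 2*y^2 + 3*x + 2*y - 10 is:
H = [[-14, -2], [-2, -4]]
Trace = -14 - 4 = -18
Determinant = -14*-4 - (-2)^2 = 52
Discriminant = (-18)^2 - 4*52 = 116.0
Eigenvalues: lambda_1 = -14.3852, lambda_2 = -3.6148
The function is concave.

1


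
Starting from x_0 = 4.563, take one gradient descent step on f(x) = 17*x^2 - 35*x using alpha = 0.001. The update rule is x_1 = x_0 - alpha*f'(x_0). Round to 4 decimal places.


We compute the gradient at x_0 and apply the update.
f'(x) = 34*x - 35
f'(4.563) = 34*4.563 - 35 = 120.142
x_1 = 4.563 - 0.001*120.142 = 4.4429


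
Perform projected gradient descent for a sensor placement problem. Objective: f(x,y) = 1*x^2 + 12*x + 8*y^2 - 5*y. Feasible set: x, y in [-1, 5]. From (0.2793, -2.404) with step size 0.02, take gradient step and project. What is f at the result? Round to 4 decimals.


Step 1: Compute gradient at (0.2793, -2.404).
grad_x = 2*1*0.2793 + 12 = 12.5586
grad_y = 2*8*-2.404 - 5 = -43.464
Step 2: Gradient step.
x_raw = 0.2793 - 0.02*12.5586 = 0.0281
y_raw = -2.404 - 0.02*-43.464 = -1.5347
Step 3: Project onto [-1, 5].
x_proj = clip(0.0281) = 0.0281
y_proj = clip(-1.5347) = -1.0
Step 4: Evaluate f.
f(0.0281, -1.0) = 13.3383


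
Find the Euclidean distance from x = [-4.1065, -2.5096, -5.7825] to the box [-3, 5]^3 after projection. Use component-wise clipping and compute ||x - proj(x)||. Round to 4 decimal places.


Project each component onto [-3, 5].
clip(-4.1065) = -3.0, clip(-2.5096) = -2.5096, clip(-5.7825) = -3.0
Projection = [-3.0, -2.5096, -3.0]
Squared diffs: [1.2243, 0.0, 7.7423]
Distance = sqrt(8.9666) = 2.9944


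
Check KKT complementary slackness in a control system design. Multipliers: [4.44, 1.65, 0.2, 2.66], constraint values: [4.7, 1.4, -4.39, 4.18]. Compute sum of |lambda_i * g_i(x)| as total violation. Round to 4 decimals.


KKT complementary slackness check:
lambda_1 * g_1 = 4.44 * 4.7 = 20.868
lambda_2 * g_2 = 1.65 * 1.4 = 2.31
lambda_3 * g_3 = 0.2 * -4.39 = -0.878
lambda_4 * g_4 = 2.66 * 4.18 = 11.1188
Total violation = 20.868 + 2.31 + 0.878 + 11.1188 = 35.1748


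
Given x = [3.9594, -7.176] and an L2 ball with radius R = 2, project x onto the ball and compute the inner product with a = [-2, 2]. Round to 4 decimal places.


Step 1: Compute ||x|| (intermediates to 6 decimals).
||x|| = sqrt(3.9594^2 + (-7.176)^2) = 8.195842
Step 2: Project.
Since ||x|| > R, scale = R/||x|| = 2/8.195842 = 0.244026, proj(x) = scale * x
proj(x) = [0.966197, -1.751131]
Step 3: Dot product.
a^T * proj(x) = -2*0.966197 + 2*(-1.751131) = -5.4347


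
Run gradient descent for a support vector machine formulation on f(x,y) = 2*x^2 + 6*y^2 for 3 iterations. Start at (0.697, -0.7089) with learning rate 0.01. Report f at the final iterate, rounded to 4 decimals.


Gradient descent on f(x,y) = 2*x^2 + 6*y^2.
Starting point: (0.697, -0.7089), alpha = 0.01
Step 1: grad_x = 2*2*0.697 = 2.788, grad_y = 2*6*-0.7089 = -8.5068
  x_1 = 0.697 - 0.01*2.788 = 0.6691
  y_1 = -0.7089 - 0.01*-8.5068 = -0.6238
Step 2: grad_x = 2*2*0.6691 = 2.6765, grad_y = 2*6*-0.6238 = -7.486
  x_2 = 0.6691 - 0.01*2.6765 = 0.6424
  y_2 = -0.6238 - 0.01*-7.486 = -0.549
Step 3: grad_x = 2*2*0.6424 = 2.5694, grad_y = 2*6*-0.549 = -6.5877
  x_3 = 0.6424 - 0.01*2.5694 = 0.6167
  y_3 = -0.549 - 0.01*-6.5877 = -0.4831
f(0.6167, -0.4831) = 2*0.6167^2 + 6*(-0.4831)^2 = 2.1608


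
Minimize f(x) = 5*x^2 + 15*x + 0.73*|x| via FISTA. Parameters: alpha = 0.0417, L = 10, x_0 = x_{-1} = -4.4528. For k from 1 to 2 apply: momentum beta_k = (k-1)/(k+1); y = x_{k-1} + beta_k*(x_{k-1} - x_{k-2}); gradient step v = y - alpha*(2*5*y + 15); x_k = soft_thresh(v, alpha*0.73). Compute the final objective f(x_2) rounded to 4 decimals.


FISTA on f(x) = 5*x^2 + 15*x + 0.73*|x|
L = 10, alpha = 0.0417
Iteration 1: beta = 0.0, y = -4.4528 + 0.0*(-4.4528 + 4.4528) = -4.4528
  grad(y) = -29.528, v = y - alpha*grad = -3.2215
  prox(v) = soft_thresh(-3.2215, 0.0304) = -3.191
Iteration 2: beta = 0.3333, y = -3.191 + 0.3333*(-3.191 + 4.4528) = -2.7705
  grad(y) = -12.7046, v = y - alpha*grad = -2.2407
  prox(v) = soft_thresh(-2.2407, 0.0304) = -2.2102
f(x_2) = 5*(-2.2102)^2 + 15*(-2.2102) + 0.73*|-2.2102| = -7.1144


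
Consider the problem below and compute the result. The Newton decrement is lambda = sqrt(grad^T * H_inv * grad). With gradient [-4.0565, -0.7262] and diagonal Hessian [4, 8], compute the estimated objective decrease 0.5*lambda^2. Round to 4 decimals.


Step 1: H is diagonal, so H^(-1) * g = [-1.0141, -0.0908].
Step 2: g^T H^(-1) g = sum_i g_i^2 / H_ii
  = (-4.0565)^2/4 + (-0.7262)^2/8
  = 4.1138 + 0.0659 = 4.1797
Step 3: Objective decrease = 0.5 * g^T H^(-1) g = 2.0899


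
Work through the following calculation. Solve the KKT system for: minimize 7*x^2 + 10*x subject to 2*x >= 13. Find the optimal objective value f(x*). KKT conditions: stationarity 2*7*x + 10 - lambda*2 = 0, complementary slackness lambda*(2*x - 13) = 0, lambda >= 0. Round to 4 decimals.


Step 1: Try lambda = 0 (constraint inactive).
x_unc = -10/(2*7) = -0.7143
Check: 2*-0.7143 = -1.4286 < 13 -- violated!
Step 2: Constraint must be active: 2*x = 13
x* = 13/2 = 6.5
lambda = (2*7*6.5 + 10)/2 = 50.5
Step 3: Compute optimal value.
f(x*) = 7*6.5^2 + 10*6.5 = 360.75


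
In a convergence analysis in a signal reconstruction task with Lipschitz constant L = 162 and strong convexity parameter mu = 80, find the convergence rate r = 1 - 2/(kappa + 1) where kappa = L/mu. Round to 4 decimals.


Step 1: Compute the condition number.
kappa = L/mu = 162/80 = 2.025
Step 2: Compute the convergence rate.
r = 1 - 2/(kappa + 1) = 1 - 2*mu/(L + mu) = (L - mu)/(L + mu) = 82/242 = 0.3388


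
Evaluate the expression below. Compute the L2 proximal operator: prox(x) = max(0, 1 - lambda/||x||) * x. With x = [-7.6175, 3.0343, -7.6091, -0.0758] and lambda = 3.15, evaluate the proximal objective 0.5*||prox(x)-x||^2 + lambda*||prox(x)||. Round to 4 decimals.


Step 1: Compute ||x||.
||x|| = 11.1865
Step 2: Compute scaling factor.
scale = max(0, 1 - 3.15/11.1865) = 0.7184
Step 3: prox(x) = [-5.4725, 2.1799, -5.4665, -0.0545]
||prox(x)|| = 8.0365
Step 4: Proximal objective.
0.5*||prox-x||^2 = 4.9613
lambda*||prox|| = 25.315
Total = 30.2762


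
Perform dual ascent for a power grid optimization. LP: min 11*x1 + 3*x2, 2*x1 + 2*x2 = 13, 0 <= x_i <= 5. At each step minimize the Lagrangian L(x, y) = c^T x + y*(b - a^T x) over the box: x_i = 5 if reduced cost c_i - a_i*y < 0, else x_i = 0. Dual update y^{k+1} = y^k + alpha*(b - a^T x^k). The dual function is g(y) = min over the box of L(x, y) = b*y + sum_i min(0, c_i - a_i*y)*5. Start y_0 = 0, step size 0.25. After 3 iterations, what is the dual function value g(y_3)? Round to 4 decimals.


Dual ascent for LP: min 11*x1 + 3*x2, 2*x1 + 2*x2 = 13, 0 <= x_i <= 5
Step 1: y^k = 0.0, reduced costs: (11.0, 3.0)
  x^k = (0.0, 0.0), subgradient = b - a^T x = 13.0
  y^{k+1} = 0.0 + 0.25*13.0 = 3.25
Step 2: y^k = 3.25, reduced costs: (4.5, -3.5)
  x^k = (0.0, 5.0), subgradient = b - a^T x = 3.0
  y^{k+1} = 3.25 + 0.25*3.0 = 4.0
Step 3: y^k = 4.0, reduced costs: (3.0, -5.0)
  x^k = (0.0, 5.0), subgradient = b - a^T x = 3.0
  y^{k+1} = 4.0 + 0.25*3.0 = 4.75
Dual objective at y_3 = 4.75: reduced costs (1.5, -6.5), box minimizer x = (0.0, 5.0)
g(y_3) = b*y + (c1 - a1*y)*x1 + (c2 - a2*y)*x2 = 13*4.75 + 1.5*0.0 + (-6.5)*5.0 = 61.75 + 0.0 - 32.5 = 29.25


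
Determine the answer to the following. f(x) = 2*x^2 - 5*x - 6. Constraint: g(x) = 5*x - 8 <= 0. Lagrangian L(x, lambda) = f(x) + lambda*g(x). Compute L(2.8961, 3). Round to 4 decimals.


Step 1: Evaluate f(x).
f(2.8961) = 2*2.8961^2 - 5*2.8961 - 6 = -3.7057
Step 2: Evaluate g(x).
g(2.8961) = 5*2.8961 - 8 = 6.4805
Step 3: Compute Lagrangian.
L = -3.7057 + 3*6.4805 = 15.7358


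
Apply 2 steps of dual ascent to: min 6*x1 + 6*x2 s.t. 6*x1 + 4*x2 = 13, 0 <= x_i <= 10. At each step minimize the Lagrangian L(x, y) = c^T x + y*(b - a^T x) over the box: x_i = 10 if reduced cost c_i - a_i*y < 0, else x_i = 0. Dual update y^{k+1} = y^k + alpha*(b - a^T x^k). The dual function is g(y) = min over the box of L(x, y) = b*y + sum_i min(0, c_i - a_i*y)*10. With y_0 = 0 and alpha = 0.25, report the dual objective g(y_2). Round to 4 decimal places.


Dual ascent for LP: min 6*x1 + 6*x2, 6*x1 + 4*x2 = 13, 0 <= x_i <= 10
Step 1: y^k = 0.0, reduced costs: (6.0, 6.0)
  x^k = (0.0, 0.0), subgradient = b - a^T x = 13.0
  y^{k+1} = 0.0 + 0.25*13.0 = 3.25
Step 2: y^k = 3.25, reduced costs: (-13.5, -7.0)
  x^k = (10.0, 10.0), subgradient = b - a^T x = -87.0
  y^{k+1} = 3.25 + 0.25*-87.0 = -18.5
Dual objective at y_2 = -18.5: reduced costs (117.0, 80.0), box minimizer x = (0.0, 0.0)
g(y_2) = b*y + (c1 - a1*y)*x1 + (c2 - a2*y)*x2 = 13*(-18.5) + 117.0*0.0 + 80.0*0.0 = -240.5 + 0.0 + 0.0 = -240.5


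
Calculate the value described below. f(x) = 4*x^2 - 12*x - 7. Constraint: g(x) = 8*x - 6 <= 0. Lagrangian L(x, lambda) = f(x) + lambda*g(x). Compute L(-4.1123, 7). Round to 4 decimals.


Step 1: Evaluate f(x).
f(-4.1123) = 4*(-4.1123)^2 - 12*(-4.1123) - 7 = 109.9916
Step 2: Evaluate g(x).
g(-4.1123) = 8*-4.1123 - 6 = -38.8984
Step 3: Compute Lagrangian.
L = 109.9916 + 7*-38.8984 = -162.2972


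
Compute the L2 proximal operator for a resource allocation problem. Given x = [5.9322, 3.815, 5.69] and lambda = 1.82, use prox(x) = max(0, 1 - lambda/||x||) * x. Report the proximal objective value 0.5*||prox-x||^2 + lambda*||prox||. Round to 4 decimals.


Step 1: Compute ||x||.
||x|| = 9.0621
Step 2: Compute scaling factor.
scale = max(0, 1 - 1.82/9.0621) = 0.7992
Step 3: prox(x) = [4.7408, 3.0488, 4.5472]
||prox(x)|| = 7.2421
Step 4: Proximal objective.
0.5*||prox-x||^2 = 1.6562
lambda*||prox|| = 13.1806
Total = 14.8368


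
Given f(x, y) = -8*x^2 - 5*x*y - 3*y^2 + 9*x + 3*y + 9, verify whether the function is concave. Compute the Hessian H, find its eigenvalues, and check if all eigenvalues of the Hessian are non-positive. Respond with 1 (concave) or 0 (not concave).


The Hessian of f(x,y) = -8*x^2 - 5*x*y - 3*y^2 + 9*x + 3*y + 9 is:
H = [[-16, -5], [-5, -6]]
Trace = -16 - 6 = -22
Determinant = -16*-6 - (-5)^2 = 71
Discriminant = (-22)^2 - 4*71 = 200.0
Eigenvalues: lambda_1 = -18.0711, lambda_2 = -3.9289
The function is concave.

1


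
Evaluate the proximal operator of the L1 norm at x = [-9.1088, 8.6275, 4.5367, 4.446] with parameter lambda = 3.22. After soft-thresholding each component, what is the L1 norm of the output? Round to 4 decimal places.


Soft-thresholding with lambda = 3.22:
prox(-9.1088) = sign(-9.1088)*max(|-9.1088| - 3.22, 0) = -5.8888
prox(8.6275) = sign(8.6275)*max(|8.6275| - 3.22, 0) = 5.4075
prox(4.5367) = sign(4.5367)*max(|4.5367| - 3.22, 0) = 1.3167
prox(4.446) = sign(4.446)*max(|4.446| - 3.22, 0) = 1.226
prox(x) = [-5.8888, 5.4075, 1.3167, 1.226]
||prox(x)||_1 = 5.8888 + 5.4075 + 1.3167 + 1.226 = 13.839


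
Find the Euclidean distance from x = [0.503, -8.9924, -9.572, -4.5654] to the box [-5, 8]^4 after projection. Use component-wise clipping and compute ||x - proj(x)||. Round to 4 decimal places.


Project each component onto [-5, 8].
clip(0.503) = 0.503, clip(-8.9924) = -5.0, clip(-9.572) = -5.0, clip(-4.5654) = -4.5654
Projection = [0.503, -5.0, -5.0, -4.5654]
Squared diffs: [0.0, 15.9393, 20.9032, 0.0]
Distance = sqrt(36.8425) = 6.0698


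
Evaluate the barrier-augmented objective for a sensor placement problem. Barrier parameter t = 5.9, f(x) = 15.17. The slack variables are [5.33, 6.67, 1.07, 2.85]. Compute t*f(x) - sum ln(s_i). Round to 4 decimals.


Step 1: Compute log-barrier.
ln values: [1.6734, 1.8976, 0.0677, 1.0473]
phi = -(1.6734 + 1.8976 + 0.0677 + 1.0473) = -4.6859
Step 2: Compute augmented objective.
t*f(x) = 5.9*15.17 = 89.503
Total = 89.503 - 4.6859 = 84.8171


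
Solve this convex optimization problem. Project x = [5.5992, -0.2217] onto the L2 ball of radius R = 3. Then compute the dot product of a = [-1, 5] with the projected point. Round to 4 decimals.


Step 1: Compute ||x|| (intermediates to 6 decimals).
||x|| = sqrt(5.5992^2 + (-0.2217)^2) = 5.603587
Step 2: Project.
Since ||x|| > R, scale = R/||x|| = 3/5.603587 = 0.535371, proj(x) = scale * x
proj(x) = [2.997649, -0.118692]
Step 3: Dot product.
a^T * proj(x) = -1*2.997649 + 5*(-0.118692) = -3.5911


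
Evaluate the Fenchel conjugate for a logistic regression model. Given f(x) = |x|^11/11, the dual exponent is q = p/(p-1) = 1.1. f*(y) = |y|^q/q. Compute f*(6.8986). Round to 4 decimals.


The conjugate exponent q satisfies 1/p + 1/q = 1.
p = 11, so q = 11/(11 - 1) = 1.1
|y|^q = 6.8986^1.1 = 8.3683
f*(6.8986) = 8.3683 / 1.1 = 7.6075


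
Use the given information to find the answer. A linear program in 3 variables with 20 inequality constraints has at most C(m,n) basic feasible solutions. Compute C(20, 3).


Each vertex corresponds to some choice of n active constraints out of m, so the number of vertices is at most C(m, n) = m! / (n!(m-n)!).
m = 20, n = 3
Numerator: 20 * 19 * 18
Denominator: 3! = 6
C(20, 3) = 1140


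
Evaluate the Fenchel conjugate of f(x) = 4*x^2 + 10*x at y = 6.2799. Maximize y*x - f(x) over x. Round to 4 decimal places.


f*(y) = sup_x {y*x - a*x^2 - b*x} = sup_x {(y-b)*x - a*x^2}
FOC: (y - b) - 2a*x = 0 => x* = (y - b)/(2a)
x* = (6.2799 - 10)/(2*4) = -0.465
f*(6.2799) = (y-b)^2/(4a) = (6.2799 - 10)^2/(4*4)
= 13.8391/16 = 0.8649


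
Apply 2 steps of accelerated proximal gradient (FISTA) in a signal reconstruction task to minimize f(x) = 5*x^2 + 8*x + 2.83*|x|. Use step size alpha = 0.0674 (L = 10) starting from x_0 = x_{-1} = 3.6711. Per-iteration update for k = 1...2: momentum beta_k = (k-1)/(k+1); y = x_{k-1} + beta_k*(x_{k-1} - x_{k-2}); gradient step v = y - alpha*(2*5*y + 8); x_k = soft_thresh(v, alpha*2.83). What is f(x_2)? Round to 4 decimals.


FISTA on f(x) = 5*x^2 + 8*x + 2.83*|x|
L = 10, alpha = 0.0674
Iteration 1: beta = 0.0, y = 3.6711 + 0.0*(3.6711 - 3.6711) = 3.6711
  grad(y) = 44.711, v = y - alpha*grad = 0.6576
  prox(v) = soft_thresh(0.6576, 0.1907) = 0.4668
Iteration 2: beta = 0.3333, y = 0.4668 + 0.3333*(0.4668 - 3.6711) = -0.6013
  grad(y) = 1.9875, v = y - alpha*grad = -0.7352
  prox(v) = soft_thresh(-0.7352, 0.1907) = -0.5445
f(x_2) = 5*(-0.5445)^2 + 8*(-0.5445) + 2.83*|-0.5445| = -1.3327


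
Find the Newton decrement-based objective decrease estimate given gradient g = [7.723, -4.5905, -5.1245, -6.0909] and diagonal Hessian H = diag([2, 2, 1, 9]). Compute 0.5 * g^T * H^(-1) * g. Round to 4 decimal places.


Step 1: H is diagonal, so H^(-1) * g = [3.8615, -2.2953, -5.1245, -0.6768].
Step 2: g^T H^(-1) g = sum_i g_i^2 / H_ii
  = (7.723)^2/2 + (-4.5905)^2/2 + (-5.1245)^2/1 + (-6.0909)^2/9
  = 29.8224 + 10.5363 + 26.2605 + 4.1221 = 70.7413
Step 3: Objective decrease = 0.5 * g^T H^(-1) g = 35.3707


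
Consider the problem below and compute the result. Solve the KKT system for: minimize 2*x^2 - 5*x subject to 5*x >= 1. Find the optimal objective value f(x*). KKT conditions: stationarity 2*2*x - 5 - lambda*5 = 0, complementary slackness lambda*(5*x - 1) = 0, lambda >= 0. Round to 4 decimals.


Step 1: Try lambda = 0 (constraint inactive).
Stationarity: 2*2*x - 5 = 0
x* = 5/(2*2) = 1.25
Check constraint: 5*1.25 = 6.25 >= 1 -- satisfied.
Step 2: Compute optimal value.
f(x*) = 2*1.25^2 - 5*1.25 = -3.125


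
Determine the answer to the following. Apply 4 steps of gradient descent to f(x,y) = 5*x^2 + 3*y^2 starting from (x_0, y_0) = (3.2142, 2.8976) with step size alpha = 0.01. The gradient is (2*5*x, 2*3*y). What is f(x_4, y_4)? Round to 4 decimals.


Gradient descent on f(x,y) = 5*x^2 + 3*y^2.
Starting point: (3.2142, 2.8976), alpha = 0.01
Step 1: grad_x = 2*5*3.2142 = 32.142, grad_y = 2*3*2.8976 = 17.3856
  x_1 = 3.2142 - 0.01*32.142 = 2.8928
  y_1 = 2.8976 - 0.01*17.3856 = 2.7237
Step 2: grad_x = 2*5*2.8928 = 28.9278, grad_y = 2*3*2.7237 = 16.3425
  x_2 = 2.8928 - 0.01*28.9278 = 2.6035
  y_2 = 2.7237 - 0.01*16.3425 = 2.5603
Step 3: grad_x = 2*5*2.6035 = 26.035, grad_y = 2*3*2.5603 = 15.3619
  x_3 = 2.6035 - 0.01*26.035 = 2.3432
  y_3 = 2.5603 - 0.01*15.3619 = 2.4067
Step 4: grad_x = 2*5*2.3432 = 23.4315, grad_y = 2*3*2.4067 = 14.4402
  x_4 = 2.3432 - 0.01*23.4315 = 2.1088
  y_4 = 2.4067 - 0.01*14.4402 = 2.2623
f(2.1088, 2.2623) = 5*2.1088^2 + 3*2.2623^2 = 37.5899


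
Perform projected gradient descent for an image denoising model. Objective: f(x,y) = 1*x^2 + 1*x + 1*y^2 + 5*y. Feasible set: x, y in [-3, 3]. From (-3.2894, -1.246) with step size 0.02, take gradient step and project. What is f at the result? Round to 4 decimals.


Step 1: Compute gradient at (-3.2894, -1.246).
grad_x = 2*1*-3.2894 + 1 = -5.5788
grad_y = 2*1*-1.246 + 5 = 2.508
Step 2: Gradient step.
x_raw = -3.2894 - 0.02*-5.5788 = -3.1778
y_raw = -1.246 - 0.02*2.508 = -1.2962
Step 3: Project onto [-3, 3].
x_proj = clip(-3.1778) = -3.0
y_proj = clip(-1.2962) = -1.2962
Step 4: Evaluate f.
f(-3.0, -1.2962) = 1.1992


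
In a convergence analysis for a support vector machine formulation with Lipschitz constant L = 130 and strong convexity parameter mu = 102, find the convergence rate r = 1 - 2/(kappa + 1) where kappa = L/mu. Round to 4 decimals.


Step 1: Compute the condition number.
kappa = L/mu = 130/102 = 1.2745
Step 2: Compute the convergence rate.
r = 1 - 2/(kappa + 1) = 1 - 2*mu/(L + mu) = (L - mu)/(L + mu) = 28/232 = 0.1207


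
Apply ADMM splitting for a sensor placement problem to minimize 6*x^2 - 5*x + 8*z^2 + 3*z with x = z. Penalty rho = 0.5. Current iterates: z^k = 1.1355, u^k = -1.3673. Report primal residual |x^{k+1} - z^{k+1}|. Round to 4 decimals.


ADMM iteration with rho = 0.5, z^k = 1.1355, u^k = -1.3673
Step 1: x-update.
Minimize 6*x^2 - 5*x + (0.5/2)*(x - 1.1355 - 1.3673)^2
FOC: (2*6 + 0.5)*x = 5 + 0.5*(1.1355 + 1.3673)
x^{k+1} = 0.5001
Step 2: z-update.
Minimize 8*z^2 + 3*z + (0.5/2)*(0.5001 - z - 1.3673)^2
FOC: (2*8 + 0.5)*z = -3 + 0.5*(0.5001 - 1.3673)
z^{k+1} = -0.2081
Step 3: u-update.
u^{k+1} = -1.3673 + 0.5001 + 0.2081 = -0.6591
Step 4: Primal residual = |0.5001 + 0.2081| = 0.7082


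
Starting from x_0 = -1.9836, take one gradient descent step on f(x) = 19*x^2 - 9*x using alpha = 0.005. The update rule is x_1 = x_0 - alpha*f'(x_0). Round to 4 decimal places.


We compute the gradient at x_0 and apply the update.
f'(x) = 38*x - 9
f'(-1.9836) = 38*-1.9836 - 9 = -84.3768
x_1 = -1.9836 - 0.005*-84.3768 = -1.5617


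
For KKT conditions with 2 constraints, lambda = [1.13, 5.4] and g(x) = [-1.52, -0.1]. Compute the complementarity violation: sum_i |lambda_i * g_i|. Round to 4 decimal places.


KKT complementary slackness check:
lambda_1 * g_1 = 1.13 * -1.52 = -1.7176
lambda_2 * g_2 = 5.4 * -0.1 = -0.54
Total violation = 1.7176 + 0.54 = 2.2576


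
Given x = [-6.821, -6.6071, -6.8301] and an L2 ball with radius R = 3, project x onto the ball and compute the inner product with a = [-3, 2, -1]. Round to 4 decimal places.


Step 1: Compute ||x|| (intermediates to 6 decimals).
||x|| = sqrt((-6.821)^2 + (-6.6071)^2 + (-6.8301)^2) = 11.697439
Step 2: Project.
Since ||x|| > R, scale = R/||x|| = 3/11.697439 = 0.256466, proj(x) = scale * x
proj(x) = [-1.749355, -1.694497, -1.751688]
Step 3: Dot product.
a^T * proj(x) = -3*(-1.749355) + 2*(-1.694497) - 1*(-1.751688) = 3.6108


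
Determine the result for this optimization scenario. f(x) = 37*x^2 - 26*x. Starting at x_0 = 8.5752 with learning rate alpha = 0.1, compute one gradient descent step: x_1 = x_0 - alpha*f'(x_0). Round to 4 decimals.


We compute the gradient at x_0 and apply the update.
f'(x) = 74*x - 26
f'(8.5752) = 74*8.5752 - 26 = 608.5648
x_1 = 8.5752 - 0.1*608.5648 = -52.2813


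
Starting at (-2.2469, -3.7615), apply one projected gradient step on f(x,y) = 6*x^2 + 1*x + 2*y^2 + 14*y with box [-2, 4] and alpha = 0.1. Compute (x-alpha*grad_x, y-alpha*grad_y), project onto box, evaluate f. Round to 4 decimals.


Step 1: Compute gradient at (-2.2469, -3.7615).
grad_x = 2*6*-2.2469 + 1 = -25.9628
grad_y = 2*2*-3.7615 + 14 = -1.046
Step 2: Gradient step.
x_raw = -2.2469 - 0.1*-25.9628 = 0.3494
y_raw = -3.7615 - 0.1*-1.046 = -3.6569
Step 3: Project onto [-2, 4].
x_proj = clip(0.3494) = 0.3494
y_proj = clip(-3.6569) = -2.0
Step 4: Evaluate f.
f(0.3494, -2.0) = -18.9182


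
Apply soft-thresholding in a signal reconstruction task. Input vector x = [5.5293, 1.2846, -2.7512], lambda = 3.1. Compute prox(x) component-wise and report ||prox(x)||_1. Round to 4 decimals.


Soft-thresholding with lambda = 3.1:
prox(5.5293) = sign(5.5293)*max(|5.5293| - 3.1, 0) = 2.4293
prox(1.2846) = sign(1.2846)*max(|1.2846| - 3.1, 0) = 0.0
prox(-2.7512) = sign(-2.7512)*max(|-2.7512| - 3.1, 0) = 0.0
prox(x) = [2.4293, 0.0, 0.0]
||prox(x)||_1 = 2.4293 + 0.0 + 0.0 = 2.4293


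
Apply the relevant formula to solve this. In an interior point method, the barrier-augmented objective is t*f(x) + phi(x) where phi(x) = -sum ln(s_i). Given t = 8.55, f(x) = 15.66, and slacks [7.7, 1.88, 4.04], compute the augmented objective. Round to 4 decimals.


Step 1: Compute log-barrier.
ln values: [2.0412, 0.6313, 1.3962]
phi = -(2.0412 + 0.6313 + 1.3962) = -4.0687
Step 2: Compute augmented objective.
t*f(x) = 8.55*15.66 = 133.893
Total = 133.893 - 4.0687 = 129.8243


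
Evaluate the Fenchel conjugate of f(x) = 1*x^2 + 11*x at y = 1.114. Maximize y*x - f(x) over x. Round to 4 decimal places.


f*(y) = sup_x {y*x - a*x^2 - b*x} = sup_x {(y-b)*x - a*x^2}
FOC: (y - b) - 2a*x = 0 => x* = (y - b)/(2a)
x* = (1.114 - 11)/(2*1) = -4.943
f*(1.114) = (y-b)^2/(4a) = (1.114 - 11)^2/(4*1)
= 97.733/4 = 24.4332


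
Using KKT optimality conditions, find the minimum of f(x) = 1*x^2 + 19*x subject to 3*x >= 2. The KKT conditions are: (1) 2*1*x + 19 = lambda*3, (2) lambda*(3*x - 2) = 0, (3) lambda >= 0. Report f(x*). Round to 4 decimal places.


Step 1: Try lambda = 0 (constraint inactive).
x_unc = -19/(2*1) = -9.5
Check: 3*-9.5 = -28.5 < 2 -- violated!
Step 2: Constraint must be active: 3*x = 2
x* = 2/3 = 0.6667 (rounded; the exact value 2/3 is used below)
lambda = (2*1*(2/3) + 19)/3 = 6.7778
Step 3: Compute optimal value.
f(x*) = 1*(2/3)^2 + 19*(2/3) = 13.1111


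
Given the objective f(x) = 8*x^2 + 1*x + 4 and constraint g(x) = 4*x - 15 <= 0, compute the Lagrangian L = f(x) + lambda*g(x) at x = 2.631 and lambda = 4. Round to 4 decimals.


Step 1: Evaluate f(x).
f(2.631) = 8*2.631^2 + 1*2.631 + 4 = 62.0083
Step 2: Evaluate g(x).
g(2.631) = 4*2.631 - 15 = -4.476
Step 3: Compute Lagrangian.
L = 62.0083 + 4*-4.476 = 44.1043


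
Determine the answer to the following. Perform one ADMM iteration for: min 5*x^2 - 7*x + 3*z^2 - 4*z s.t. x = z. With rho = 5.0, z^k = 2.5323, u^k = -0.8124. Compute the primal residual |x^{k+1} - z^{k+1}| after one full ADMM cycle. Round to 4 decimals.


ADMM iteration with rho = 5.0, z^k = 2.5323, u^k = -0.8124
Step 1: x-update.
Minimize 5*x^2 - 7*x + (5.0/2)*(x - 2.5323 - 0.8124)^2
FOC: (2*5 + 5.0)*x = 7 + 5.0*(2.5323 + 0.8124)
x^{k+1} = 1.5816
Step 2: z-update.
Minimize 3*z^2 - 4*z + (5.0/2)*(1.5816 - z - 0.8124)^2
FOC: (2*3 + 5.0)*z = 4 + 5.0*(1.5816 - 0.8124)
z^{k+1} = 0.7133
Step 3: u-update.
u^{k+1} = -0.8124 + 1.5816 - 0.7133 = 0.0559
Step 4: Primal residual = |1.5816 - 0.7133| = 0.8683


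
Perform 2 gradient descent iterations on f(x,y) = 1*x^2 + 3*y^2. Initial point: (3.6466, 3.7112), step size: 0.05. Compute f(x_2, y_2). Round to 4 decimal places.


Gradient descent on f(x,y) = 1*x^2 + 3*y^2.
Starting point: (3.6466, 3.7112), alpha = 0.05
Step 1: grad_x = 2*1*3.6466 = 7.2932, grad_y = 2*3*3.7112 = 22.2672
  x_1 = 3.6466 - 0.05*7.2932 = 3.2819
  y_1 = 3.7112 - 0.05*22.2672 = 2.5978
Step 2: grad_x = 2*1*3.2819 = 6.5639, grad_y = 2*3*2.5978 = 15.587
  x_2 = 3.2819 - 0.05*6.5639 = 2.9537
  y_2 = 2.5978 - 0.05*15.587 = 1.8185
f(2.9537, 1.8185) = 1*2.9537^2 + 3*1.8185^2 = 18.6453


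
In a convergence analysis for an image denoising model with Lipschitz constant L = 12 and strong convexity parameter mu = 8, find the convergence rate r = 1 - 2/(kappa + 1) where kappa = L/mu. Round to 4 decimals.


Step 1: Compute the condition number.
kappa = L/mu = 12/8 = 1.5
Step 2: Compute the convergence rate.
r = 1 - 2/(kappa + 1) = 1 - 2*mu/(L + mu) = (L - mu)/(L + mu) = 4/20 = 0.2


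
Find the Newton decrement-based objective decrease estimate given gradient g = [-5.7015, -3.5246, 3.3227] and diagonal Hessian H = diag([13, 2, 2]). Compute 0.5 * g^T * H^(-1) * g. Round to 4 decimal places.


Step 1: H is diagonal, so H^(-1) * g = [-0.4386, -1.7623, 1.6614].
Step 2: g^T H^(-1) g = sum_i g_i^2 / H_ii
  = (-5.7015)^2/13 + (-3.5246)^2/2 + (3.3227)^2/2
  = 2.5005 + 6.2114 + 5.5202 = 14.2321
Step 3: Objective decrease = 0.5 * g^T H^(-1) g = 7.1161


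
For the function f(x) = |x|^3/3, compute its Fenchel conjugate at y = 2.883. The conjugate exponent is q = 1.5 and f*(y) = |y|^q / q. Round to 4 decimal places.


The conjugate exponent q satisfies 1/p + 1/q = 1.
p = 3, so q = 3/(3 - 1) = 1.5
|y|^q = 2.883^1.5 = 4.8952
f*(2.883) = 4.8952 / 1.5 = 3.2634


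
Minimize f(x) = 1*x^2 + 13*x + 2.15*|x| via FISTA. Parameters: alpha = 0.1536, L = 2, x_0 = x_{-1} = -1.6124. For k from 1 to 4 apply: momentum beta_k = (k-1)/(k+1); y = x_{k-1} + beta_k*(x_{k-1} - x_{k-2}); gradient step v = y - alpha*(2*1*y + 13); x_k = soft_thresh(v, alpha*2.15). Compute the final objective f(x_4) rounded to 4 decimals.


FISTA on f(x) = 1*x^2 + 13*x + 2.15*|x|
L = 2, alpha = 0.1536
Iteration 1: beta = 0.0, y = -1.6124 + 0.0*(-1.6124 + 1.6124) = -1.6124
  grad(y) = 9.7752, v = y - alpha*grad = -3.1139
  prox(v) = soft_thresh(-3.1139, 0.3302) = -2.7836
Iteration 2: beta = 0.3333, y = -2.7836 + 0.3333*(-2.7836 + 1.6124) = -3.174
  grad(y) = 6.6519, v = y - alpha*grad = -4.1958
  prox(v) = soft_thresh(-4.1958, 0.3302) = -3.8655
Iteration 3: beta = 0.5, y = -3.8655 + 0.5*(-3.8655 + 2.7836) = -4.4065
  grad(y) = 4.187, v = y - alpha*grad = -5.0496
  prox(v) = soft_thresh(-5.0496, 0.3302) = -4.7194
Iteration 4: beta = 0.6, y = -4.7194 + 0.6*(-4.7194 + 3.8655) = -5.2317
  grad(y) = 2.5366, v = y - alpha*grad = -5.6213
  prox(v) = soft_thresh(-5.6213, 0.3302) = -5.2911
f(x_4) = 1*(-5.2911)^2 + 13*(-5.2911) + 2.15*|-5.2911| = -29.4127


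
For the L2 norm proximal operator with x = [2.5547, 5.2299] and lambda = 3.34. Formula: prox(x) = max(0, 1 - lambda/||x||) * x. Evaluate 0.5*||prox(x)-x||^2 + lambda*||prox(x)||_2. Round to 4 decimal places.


Step 1: Compute ||x||.
||x|| = 5.8205
Step 2: Compute scaling factor.
scale = max(0, 1 - 3.34/5.8205) = 0.4262
Step 3: prox(x) = [1.0887, 2.2288]
||prox(x)|| = 2.4805
Step 4: Proximal objective.
0.5*||prox-x||^2 = 5.5778
lambda*||prox|| = 8.2849
Total = 13.8627


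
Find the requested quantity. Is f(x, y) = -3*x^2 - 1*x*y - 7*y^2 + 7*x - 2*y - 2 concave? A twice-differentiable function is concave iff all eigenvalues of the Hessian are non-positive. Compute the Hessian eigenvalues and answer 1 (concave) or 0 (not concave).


The Hessian of f(x,y) = -3*x^2 - 1*x*y - 7*y^2 + 7*x - 2*y - 2 is:
H = [[-6, -1], [-1, -14]]
Trace = -6 - 14 = -20
Determinant = -6*-14 - (-1)^2 = 83
Discriminant = (-20)^2 - 4*83 = 68.0
Eigenvalues: lambda_1 = -14.1231, lambda_2 = -5.8769
The function is concave.

1


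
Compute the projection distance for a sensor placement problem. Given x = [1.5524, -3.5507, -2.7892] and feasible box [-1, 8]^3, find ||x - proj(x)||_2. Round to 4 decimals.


Project each component onto [-1, 8].
clip(1.5524) = 1.5524, clip(-3.5507) = -1.0, clip(-2.7892) = -1.0
Projection = [1.5524, -1.0, -1.0]
Squared diffs: [0.0, 6.5061, 3.2012]
Distance = sqrt(9.7073) = 3.1157


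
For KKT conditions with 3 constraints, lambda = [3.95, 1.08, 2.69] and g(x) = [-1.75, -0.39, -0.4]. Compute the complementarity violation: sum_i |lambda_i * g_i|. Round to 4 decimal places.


KKT complementary slackness check:
lambda_1 * g_1 = 3.95 * -1.75 = -6.9125
lambda_2 * g_2 = 1.08 * -0.39 = -0.4212
lambda_3 * g_3 = 2.69 * -0.4 = -1.076
Total violation = 6.9125 + 0.4212 + 1.076 = 8.4097


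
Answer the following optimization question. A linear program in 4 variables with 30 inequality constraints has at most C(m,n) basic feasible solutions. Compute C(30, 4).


Each vertex corresponds to some choice of n active constraints out of m, so the number of vertices is at most C(m, n) = m! / (n!(m-n)!).
m = 30, n = 4
Numerator: 30 * 29 * 28 * 27
Denominator: 4! = 24
C(30, 4) = 27405


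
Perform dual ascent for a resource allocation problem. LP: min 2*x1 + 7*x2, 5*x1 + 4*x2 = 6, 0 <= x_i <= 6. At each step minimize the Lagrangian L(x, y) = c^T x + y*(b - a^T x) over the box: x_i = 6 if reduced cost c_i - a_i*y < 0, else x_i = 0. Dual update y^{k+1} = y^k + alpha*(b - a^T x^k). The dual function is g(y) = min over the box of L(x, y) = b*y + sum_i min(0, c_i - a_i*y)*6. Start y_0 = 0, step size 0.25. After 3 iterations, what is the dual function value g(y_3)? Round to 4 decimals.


Dual ascent for LP: min 2*x1 + 7*x2, 5*x1 + 4*x2 = 6, 0 <= x_i <= 6
Step 1: y^k = 0.0, reduced costs: (2.0, 7.0)
  x^k = (0.0, 0.0), subgradient = b - a^T x = 6.0
  y^{k+1} = 0.0 + 0.25*6.0 = 1.5
Step 2: y^k = 1.5, reduced costs: (-5.5, 1.0)
  x^k = (6.0, 0.0), subgradient = b - a^T x = -24.0
  y^{k+1} = 1.5 + 0.25*-24.0 = -4.5
Step 3: y^k = -4.5, reduced costs: (24.5, 25.0)
  x^k = (0.0, 0.0), subgradient = b - a^T x = 6.0
  y^{k+1} = -4.5 + 0.25*6.0 = -3.0
Dual objective at y_3 = -3.0: reduced costs (17.0, 19.0), box minimizer x = (0.0, 0.0)
g(y_3) = b*y + (c1 - a1*y)*x1 + (c2 - a2*y)*x2 = 6*(-3.0) + 17.0*0.0 + 19.0*0.0 = -18.0 + 0.0 + 0.0 = -18.0


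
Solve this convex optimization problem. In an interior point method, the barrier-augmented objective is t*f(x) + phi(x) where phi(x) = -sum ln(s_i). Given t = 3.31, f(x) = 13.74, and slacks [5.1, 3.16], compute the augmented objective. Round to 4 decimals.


Step 1: Compute log-barrier.
ln values: [1.6292, 1.1506]
phi = -(1.6292 + 1.1506) = -2.7798
Step 2: Compute augmented objective.
t*f(x) = 3.31*13.74 = 45.4794
Total = 45.4794 - 2.7798 = 42.6996


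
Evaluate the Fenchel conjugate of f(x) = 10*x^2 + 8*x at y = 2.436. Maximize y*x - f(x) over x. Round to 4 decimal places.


f*(y) = sup_x {y*x - a*x^2 - b*x} = sup_x {(y-b)*x - a*x^2}
FOC: (y - b) - 2a*x = 0 => x* = (y - b)/(2a)
x* = (2.436 - 8)/(2*10) = -0.2782
f*(2.436) = (y-b)^2/(4a) = (2.436 - 8)^2/(4*10)
= 30.9581/40 = 0.774


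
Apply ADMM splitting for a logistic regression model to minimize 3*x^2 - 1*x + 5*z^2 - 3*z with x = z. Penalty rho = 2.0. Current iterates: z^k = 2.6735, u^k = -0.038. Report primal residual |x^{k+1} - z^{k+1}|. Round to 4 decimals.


ADMM iteration with rho = 2.0, z^k = 2.6735, u^k = -0.038
Step 1: x-update.
Minimize 3*x^2 - 1*x + (2.0/2)*(x - 2.6735 - 0.038)^2
FOC: (2*3 + 2.0)*x = 1 + 2.0*(2.6735 + 0.038)
x^{k+1} = 0.8029
Step 2: z-update.
Minimize 5*z^2 - 3*z + (2.0/2)*(0.8029 - z - 0.038)^2
FOC: (2*5 + 2.0)*z = 3 + 2.0*(0.8029 - 0.038)
z^{k+1} = 0.3775
Step 3: u-update.
u^{k+1} = -0.038 + 0.8029 - 0.3775 = 0.3874
Step 4: Primal residual = |0.8029 - 0.3775| = 0.4254


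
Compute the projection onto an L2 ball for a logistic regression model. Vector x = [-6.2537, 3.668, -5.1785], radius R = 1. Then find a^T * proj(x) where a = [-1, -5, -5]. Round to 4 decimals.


Step 1: Compute ||x|| (intermediates to 6 decimals).
||x|| = sqrt((-6.2537)^2 + 3.668^2 + (-5.1785)^2) = 8.909537
Step 2: Project.
Since ||x|| > R, scale = R/||x|| = 1/8.909537 = 0.112239, proj(x) = scale * x
proj(x) = [-0.701909, 0.411693, -0.58123]
Step 3: Dot product.
a^T * proj(x) = -1*(-0.701909) - 5*0.411693 - 5*(-0.58123) = 1.5496


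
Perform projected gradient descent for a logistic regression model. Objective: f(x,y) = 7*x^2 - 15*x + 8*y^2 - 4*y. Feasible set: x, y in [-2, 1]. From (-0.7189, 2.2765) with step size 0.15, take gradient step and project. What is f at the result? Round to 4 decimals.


Step 1: Compute gradient at (-0.7189, 2.2765).
grad_x = 2*7*-0.7189 - 15 = -25.0646
grad_y = 2*8*2.2765 - 4 = 32.424
Step 2: Gradient step.
x_raw = -0.7189 - 0.15*-25.0646 = 3.0408
y_raw = 2.2765 - 0.15*32.424 = -2.5871
Step 3: Project onto [-2, 1].
x_proj = clip(3.0408) = 1.0
y_proj = clip(-2.5871) = -2.0
Step 4: Evaluate f.
f(1.0, -2.0) = 32.0


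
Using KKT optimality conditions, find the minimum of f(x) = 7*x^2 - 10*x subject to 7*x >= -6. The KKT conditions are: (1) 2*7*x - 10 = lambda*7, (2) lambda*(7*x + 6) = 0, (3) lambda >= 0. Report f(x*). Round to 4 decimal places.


Step 1: Try lambda = 0 (constraint inactive).
Stationarity: 2*7*x - 10 = 0
x* = 10/(2*7) = 5/7 = 0.7143 (rounded; the exact value 5/7 is used below)
Check constraint: 7*0.7143 = 5.0001 >= -6 -- satisfied.
Step 2: Compute optimal value.
f(x*) = 7*(5/7)^2 - 10*(5/7) = -3.5714


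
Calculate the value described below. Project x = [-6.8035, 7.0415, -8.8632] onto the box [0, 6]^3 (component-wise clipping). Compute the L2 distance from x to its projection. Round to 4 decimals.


Project each component onto [0, 6].
clip(-6.8035) = 0.0, clip(7.0415) = 6.0, clip(-8.8632) = 0.0
Projection = [0.0, 6.0, 0.0]
Squared diffs: [46.2876, 1.0847, 78.5563]
Distance = sqrt(125.9286) = 11.2218


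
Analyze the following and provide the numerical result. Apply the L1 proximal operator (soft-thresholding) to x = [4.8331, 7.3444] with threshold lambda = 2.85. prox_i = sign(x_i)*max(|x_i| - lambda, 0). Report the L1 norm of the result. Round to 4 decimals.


Soft-thresholding with lambda = 2.85:
prox(4.8331) = sign(4.8331)*max(|4.8331| - 2.85, 0) = 1.9831
prox(7.3444) = sign(7.3444)*max(|7.3444| - 2.85, 0) = 4.4944
prox(x) = [1.9831, 4.4944]
||prox(x)||_1 = 1.9831 + 4.4944 = 6.4775


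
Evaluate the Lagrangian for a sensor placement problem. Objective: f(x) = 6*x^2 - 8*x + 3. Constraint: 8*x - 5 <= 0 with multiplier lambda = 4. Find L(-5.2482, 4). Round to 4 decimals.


Step 1: Evaluate f(x).
f(-5.2482) = 6*(-5.2482)^2 - 8*(-5.2482) + 3 = 210.2472
Step 2: Evaluate g(x).
g(-5.2482) = 8*-5.2482 - 5 = -46.9856
Step 3: Compute Lagrangian.
L = 210.2472 + 4*-46.9856 = 22.3048


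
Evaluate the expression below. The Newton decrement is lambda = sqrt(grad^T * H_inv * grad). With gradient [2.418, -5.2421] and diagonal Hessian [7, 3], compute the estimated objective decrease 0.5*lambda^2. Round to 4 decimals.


Step 1: H is diagonal, so H^(-1) * g = [0.3454, -1.7474].
Step 2: g^T H^(-1) g = sum_i g_i^2 / H_ii
  = (2.418)^2/7 + (-5.2421)^2/3
  = 0.8352 + 9.1599 = 9.9951
Step 3: Objective decrease = 0.5 * g^T H^(-1) g = 4.9976


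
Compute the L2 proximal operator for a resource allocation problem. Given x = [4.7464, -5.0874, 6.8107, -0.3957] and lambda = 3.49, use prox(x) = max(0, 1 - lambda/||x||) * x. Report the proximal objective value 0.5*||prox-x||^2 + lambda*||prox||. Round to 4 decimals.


Step 1: Compute ||x||.
||x|| = 9.7443
Step 2: Compute scaling factor.
scale = max(0, 1 - 3.49/9.7443) = 0.6418
Step 3: prox(x) = [3.0464, -3.2653, 4.3714, -0.254]
||prox(x)|| = 6.2543
Step 4: Proximal objective.
0.5*||prox-x||^2 = 6.0901
lambda*||prox|| = 21.8275
Total = 27.9177


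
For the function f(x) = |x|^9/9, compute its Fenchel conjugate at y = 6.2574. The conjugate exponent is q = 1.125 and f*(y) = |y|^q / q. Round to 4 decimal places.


The conjugate exponent q satisfies 1/p + 1/q = 1.
p = 9, so q = 9/(9 - 1) = 1.125
|y|^q = 6.2574^1.125 = 7.8694
f*(6.2574) = 7.8694 / 1.125 = 6.995


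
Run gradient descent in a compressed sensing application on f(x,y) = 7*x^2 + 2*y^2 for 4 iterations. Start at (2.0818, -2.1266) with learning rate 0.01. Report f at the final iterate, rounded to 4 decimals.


Gradient descent on f(x,y) = 7*x^2 + 2*y^2.
Starting point: (2.0818, -2.1266), alpha = 0.01
Step 1: grad_x = 2*7*2.0818 = 29.1452, grad_y = 2*2*-2.1266 = -8.5064
  x_1 = 2.0818 - 0.01*29.1452 = 1.7903
  y_1 = -2.1266 - 0.01*-8.5064 = -2.0415
Step 2: grad_x = 2*7*1.7903 = 25.0649, grad_y = 2*2*-2.0415 = -8.1661
  x_2 = 1.7903 - 0.01*25.0649 = 1.5397
  y_2 = -2.0415 - 0.01*-8.1661 = -1.9599
Step 3: grad_x = 2*7*1.5397 = 21.5558, grad_y = 2*2*-1.9599 = -7.8395
  x_3 = 1.5397 - 0.01*21.5558 = 1.3241
  y_3 = -1.9599 - 0.01*-7.8395 = -1.8815
Step 4: grad_x = 2*7*1.3241 = 18.538, grad_y = 2*2*-1.8815 = -7.5259
  x_4 = 1.3241 - 0.01*18.538 = 1.1388
  y_4 = -1.8815 - 0.01*-7.5259 = -1.8062
f(1.1388, -1.8062) = 7*1.1388^2 + 2*(-1.8062)^2 = 15.6023


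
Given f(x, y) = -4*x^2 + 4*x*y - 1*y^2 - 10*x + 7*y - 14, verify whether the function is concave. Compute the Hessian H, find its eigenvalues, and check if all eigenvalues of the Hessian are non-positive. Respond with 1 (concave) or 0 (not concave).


The Hessian of f(x,y) = -4*x^2 + 4*x*y - 1*y^2 - 10*x + 7*y - 14 is:
H = [[-8, 4], [4, -2]]
Trace = -8 - 2 = -10
Determinant = -8*-2 - (4)^2 = 0
Discriminant = (-10)^2 - 4*0 = 100.0
Eigenvalues: lambda_1 = -10.0, lambda_2 = 0.0
The function is concave.

1


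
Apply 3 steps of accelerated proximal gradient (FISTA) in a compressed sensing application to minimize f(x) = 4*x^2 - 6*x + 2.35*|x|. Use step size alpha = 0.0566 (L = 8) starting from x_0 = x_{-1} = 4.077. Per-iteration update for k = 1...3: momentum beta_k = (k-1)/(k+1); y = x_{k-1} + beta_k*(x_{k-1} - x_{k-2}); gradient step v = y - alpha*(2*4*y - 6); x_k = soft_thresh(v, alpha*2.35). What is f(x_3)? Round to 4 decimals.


FISTA on f(x) = 4*x^2 - 6*x + 2.35*|x|
L = 8, alpha = 0.0566
Iteration 1: beta = 0.0, y = 4.077 + 0.0*(4.077 - 4.077) = 4.077
  grad(y) = 26.616, v = y - alpha*grad = 2.5705
  prox(v) = soft_thresh(2.5705, 0.133) = 2.4375
Iteration 2: beta = 0.3333, y = 2.4375 + 0.3333*(2.4375 - 4.077) = 1.891
  grad(y) = 9.1283, v = y - alpha*grad = 1.3744
  prox(v) = soft_thresh(1.3744, 0.133) = 1.2414
Iteration 3: beta = 0.5, y = 1.2414 + 0.5*(1.2414 - 2.4375) = 0.6433
  grad(y) = -0.8537, v = y - alpha*grad = 0.6916
  prox(v) = soft_thresh(0.6916, 0.133) = 0.5586
f(x_3) = 4*0.5586^2 - 6*0.5586 + 2.35*|0.5586| = -0.7908


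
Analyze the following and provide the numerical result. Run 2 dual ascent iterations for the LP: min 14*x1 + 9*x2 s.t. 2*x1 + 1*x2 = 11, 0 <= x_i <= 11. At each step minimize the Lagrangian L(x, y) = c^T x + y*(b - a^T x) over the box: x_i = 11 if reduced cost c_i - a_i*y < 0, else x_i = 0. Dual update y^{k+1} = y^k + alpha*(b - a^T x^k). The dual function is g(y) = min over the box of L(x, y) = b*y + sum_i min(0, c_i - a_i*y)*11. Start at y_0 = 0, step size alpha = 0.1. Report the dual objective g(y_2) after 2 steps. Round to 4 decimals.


Dual ascent for LP: min 14*x1 + 9*x2, 2*x1 + 1*x2 = 11, 0 <= x_i <= 11
Step 1: y^k = 0.0, reduced costs: (14.0, 9.0)
  x^k = (0.0, 0.0), subgradient = b - a^T x = 11.0
  y^{k+1} = 0.0 + 0.1*11.0 = 1.1
Step 2: y^k = 1.1, reduced costs: (11.8, 7.9)
  x^k = (0.0, 0.0), subgradient = b - a^T x = 11.0
  y^{k+1} = 1.1 + 0.1*11.0 = 2.2
Dual objective at y_2 = 2.2: reduced costs (9.6, 6.8), box minimizer x = (0.0, 0.0)
g(y_2) = b*y + (c1 - a1*y)*x1 + (c2 - a2*y)*x2 = 11*2.2 + 9.6*0.0 + 6.8*0.0 = 24.2 + 0.0 + 0.0 = 24.2
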